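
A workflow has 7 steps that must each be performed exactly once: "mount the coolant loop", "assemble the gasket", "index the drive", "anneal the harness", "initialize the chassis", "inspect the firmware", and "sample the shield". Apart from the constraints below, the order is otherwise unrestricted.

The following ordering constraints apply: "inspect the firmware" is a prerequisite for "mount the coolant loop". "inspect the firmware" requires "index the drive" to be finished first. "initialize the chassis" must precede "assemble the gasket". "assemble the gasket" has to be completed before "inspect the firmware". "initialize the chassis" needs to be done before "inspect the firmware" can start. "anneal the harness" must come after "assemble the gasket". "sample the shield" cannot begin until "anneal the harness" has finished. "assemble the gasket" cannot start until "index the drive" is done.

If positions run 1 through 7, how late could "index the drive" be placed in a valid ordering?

Following every chain forward from "index the drive", the steps that must come later are "mount the coolant loop", "assemble the gasket", "anneal the harness", "inspect the firmware", "sample the shield" — 5 of them.
So at least 5 steps follow "index the drive", putting "index the drive" no later than position 2. That position is achievable by scheduling everything else first.

2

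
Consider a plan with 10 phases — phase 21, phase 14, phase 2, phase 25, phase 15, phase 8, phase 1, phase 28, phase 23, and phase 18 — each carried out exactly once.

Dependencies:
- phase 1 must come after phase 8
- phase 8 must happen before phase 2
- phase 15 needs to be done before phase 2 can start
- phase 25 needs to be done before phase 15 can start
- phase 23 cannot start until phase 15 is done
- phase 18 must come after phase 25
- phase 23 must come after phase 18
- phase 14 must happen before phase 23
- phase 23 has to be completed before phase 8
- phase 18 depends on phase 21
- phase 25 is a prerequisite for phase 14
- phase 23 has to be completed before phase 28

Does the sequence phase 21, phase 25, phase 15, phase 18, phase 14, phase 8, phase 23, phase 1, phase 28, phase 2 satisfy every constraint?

In the proposed order, phase 8 appears before phase 23.
Since phase 23 is required before phase 8, the ordering is invalid.

No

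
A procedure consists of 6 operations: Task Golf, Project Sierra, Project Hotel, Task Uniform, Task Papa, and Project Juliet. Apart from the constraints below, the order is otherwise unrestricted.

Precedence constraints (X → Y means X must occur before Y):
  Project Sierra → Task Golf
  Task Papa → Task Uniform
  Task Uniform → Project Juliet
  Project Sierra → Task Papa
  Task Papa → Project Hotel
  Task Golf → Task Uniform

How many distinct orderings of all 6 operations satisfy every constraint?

7

Only Project Sierra has no prerequisites, so it must go first.
Enumerating by repeatedly choosing an available operation (one whose prerequisites are all placed) gives 7 distinct complete orderings.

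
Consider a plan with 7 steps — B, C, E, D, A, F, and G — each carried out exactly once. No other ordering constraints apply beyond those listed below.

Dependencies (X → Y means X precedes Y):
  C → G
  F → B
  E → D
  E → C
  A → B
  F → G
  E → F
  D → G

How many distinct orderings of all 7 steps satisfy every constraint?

The steps with no prerequisites are E, A; any of them can be placed first.
Counting all ways to extend the partial order to a total order gives 88.

88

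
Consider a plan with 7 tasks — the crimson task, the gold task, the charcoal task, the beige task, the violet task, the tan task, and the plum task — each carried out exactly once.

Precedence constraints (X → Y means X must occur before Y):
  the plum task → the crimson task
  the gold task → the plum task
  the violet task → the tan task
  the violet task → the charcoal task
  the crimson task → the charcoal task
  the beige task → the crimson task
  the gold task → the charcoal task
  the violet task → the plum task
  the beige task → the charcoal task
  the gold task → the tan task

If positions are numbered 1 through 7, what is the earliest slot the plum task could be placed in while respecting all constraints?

3

Every task that must precede the plum task has to come before it. Tracing all chains that end at the plum task, those tasks are: the gold task, the violet task — 2 in total.
With 2 mandatory predecessors, the earliest the plum task can sit is position 2+1 = 3, and placing just those 2 first achieves it.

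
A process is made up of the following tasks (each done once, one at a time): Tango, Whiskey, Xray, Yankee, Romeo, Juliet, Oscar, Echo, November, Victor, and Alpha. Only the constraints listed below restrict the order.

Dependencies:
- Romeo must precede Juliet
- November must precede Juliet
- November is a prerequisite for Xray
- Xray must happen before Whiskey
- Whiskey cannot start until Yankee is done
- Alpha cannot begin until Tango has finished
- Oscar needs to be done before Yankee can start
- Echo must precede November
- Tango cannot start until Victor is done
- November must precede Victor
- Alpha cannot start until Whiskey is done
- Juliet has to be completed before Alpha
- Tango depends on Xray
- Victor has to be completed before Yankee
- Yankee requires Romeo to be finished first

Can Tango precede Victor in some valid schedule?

There is a dependency chain Victor → Tango, so Tango always comes after Victor.
So no valid ordering can have Tango before Victor.

No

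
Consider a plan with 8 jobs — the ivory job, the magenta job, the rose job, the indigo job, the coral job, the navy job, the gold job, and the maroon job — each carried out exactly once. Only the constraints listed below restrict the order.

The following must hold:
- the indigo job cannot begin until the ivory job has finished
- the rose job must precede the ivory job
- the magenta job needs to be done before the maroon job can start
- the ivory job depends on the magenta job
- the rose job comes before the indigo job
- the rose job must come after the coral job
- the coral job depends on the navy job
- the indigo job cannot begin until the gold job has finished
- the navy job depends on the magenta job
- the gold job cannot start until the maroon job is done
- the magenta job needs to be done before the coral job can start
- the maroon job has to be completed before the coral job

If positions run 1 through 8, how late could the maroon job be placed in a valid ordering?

3

Every job that must follow the maroon job has to come after it. Tracing all chains starting from the maroon job, those jobs are: the ivory job, the rose job, the indigo job, the coral job, the gold job — 5 in total.
With 5 mandatory successors out of 8 jobs total, the latest slot for the maroon job is 8−5 = 3, and it's reachable by doing all non-successors before the maroon job.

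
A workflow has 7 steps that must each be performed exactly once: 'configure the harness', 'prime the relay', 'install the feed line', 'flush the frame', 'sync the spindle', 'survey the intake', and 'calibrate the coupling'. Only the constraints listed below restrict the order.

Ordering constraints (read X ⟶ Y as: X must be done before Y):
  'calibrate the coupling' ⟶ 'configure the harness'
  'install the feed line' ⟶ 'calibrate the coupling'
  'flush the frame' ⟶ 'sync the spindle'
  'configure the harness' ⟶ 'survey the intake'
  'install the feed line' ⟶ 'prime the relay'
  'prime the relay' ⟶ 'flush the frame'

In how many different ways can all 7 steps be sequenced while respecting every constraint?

Only 'install the feed line' has no prerequisites, so it must go first.
Systematically extending each partial ordering one step at a time and counting, there are 20 complete orderings.

20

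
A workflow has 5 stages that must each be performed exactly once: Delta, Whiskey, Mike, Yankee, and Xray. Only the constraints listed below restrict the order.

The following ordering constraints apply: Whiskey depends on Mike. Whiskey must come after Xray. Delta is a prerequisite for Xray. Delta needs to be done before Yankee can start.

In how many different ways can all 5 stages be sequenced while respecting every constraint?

The stages with no prerequisites are Delta, Mike; any of them can be placed first.
Counting all ways to extend the partial order to a total order gives 11.

11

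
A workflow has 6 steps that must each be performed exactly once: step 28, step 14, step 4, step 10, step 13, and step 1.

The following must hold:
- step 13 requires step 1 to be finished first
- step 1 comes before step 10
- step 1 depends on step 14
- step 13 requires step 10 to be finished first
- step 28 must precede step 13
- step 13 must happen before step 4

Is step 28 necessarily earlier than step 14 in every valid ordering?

Nothing in the constraints links step 28 and step 14; they are unordered relative to each other.
A valid ordering placing step 14 before step 28 exists, so the answer is no.

No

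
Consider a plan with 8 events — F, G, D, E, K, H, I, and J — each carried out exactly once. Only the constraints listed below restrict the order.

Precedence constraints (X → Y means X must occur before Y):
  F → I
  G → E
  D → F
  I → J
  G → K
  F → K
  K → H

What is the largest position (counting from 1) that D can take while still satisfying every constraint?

3

The events that are forced after D, directly or by a chain of constraints, are F, K, H, I, J. That's 5 events.
So at least 5 events follow D, putting D no later than position 3. That position is achievable by scheduling everything else first.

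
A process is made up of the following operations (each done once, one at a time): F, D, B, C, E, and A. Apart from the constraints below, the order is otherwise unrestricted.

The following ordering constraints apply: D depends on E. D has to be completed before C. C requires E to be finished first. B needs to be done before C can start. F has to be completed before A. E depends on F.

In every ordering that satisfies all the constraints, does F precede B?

F and B are not related by any chain of constraints.
So F can come before B or after — it is not forced.

No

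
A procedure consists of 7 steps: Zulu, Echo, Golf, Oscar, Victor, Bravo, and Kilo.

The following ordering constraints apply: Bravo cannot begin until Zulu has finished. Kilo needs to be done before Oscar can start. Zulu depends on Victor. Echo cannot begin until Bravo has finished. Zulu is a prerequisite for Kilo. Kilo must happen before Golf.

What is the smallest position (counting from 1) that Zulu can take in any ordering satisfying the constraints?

The only step forced before Zulu (directly or transitively) is Victor.
With 1 mandatory predecessor, the earliest Zulu can sit is position 1+1 = 2, and placing just that one first achieves it.

2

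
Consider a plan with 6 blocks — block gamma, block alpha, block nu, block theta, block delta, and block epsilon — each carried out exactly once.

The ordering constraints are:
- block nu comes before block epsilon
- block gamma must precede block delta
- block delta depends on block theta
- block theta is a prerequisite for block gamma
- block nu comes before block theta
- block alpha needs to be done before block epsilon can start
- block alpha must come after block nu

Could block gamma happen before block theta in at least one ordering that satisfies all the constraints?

No

There is a dependency chain block theta → block gamma, so block gamma always comes after block theta.
So no valid ordering can have block gamma before block theta.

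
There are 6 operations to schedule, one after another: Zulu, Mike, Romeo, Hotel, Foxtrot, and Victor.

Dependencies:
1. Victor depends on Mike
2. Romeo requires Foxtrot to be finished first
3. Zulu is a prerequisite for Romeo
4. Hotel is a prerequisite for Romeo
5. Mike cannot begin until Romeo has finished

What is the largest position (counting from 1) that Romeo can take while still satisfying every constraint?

4

Following every chain forward from Romeo, the operations that must come later are Mike, Victor — 2 of them.
With 2 mandatory successors out of 6 operations total, the latest slot for Romeo is 6−2 = 4, and it's reachable by doing all non-successors before Romeo.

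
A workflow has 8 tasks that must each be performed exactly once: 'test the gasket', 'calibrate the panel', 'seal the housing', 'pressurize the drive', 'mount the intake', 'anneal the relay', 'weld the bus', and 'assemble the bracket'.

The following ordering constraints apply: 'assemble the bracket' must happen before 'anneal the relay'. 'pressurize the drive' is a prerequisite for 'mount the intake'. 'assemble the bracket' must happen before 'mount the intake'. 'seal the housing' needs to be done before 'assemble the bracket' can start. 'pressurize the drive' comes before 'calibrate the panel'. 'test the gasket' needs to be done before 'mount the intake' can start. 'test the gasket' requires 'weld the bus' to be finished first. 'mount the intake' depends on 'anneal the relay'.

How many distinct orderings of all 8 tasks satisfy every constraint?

270

The tasks with no prerequisites are 'seal the housing', 'pressurize the drive', 'weld the bus'; any of them can be placed first.
Enumerating by repeatedly choosing an available task (one whose prerequisites are all placed) gives 270 distinct complete orderings.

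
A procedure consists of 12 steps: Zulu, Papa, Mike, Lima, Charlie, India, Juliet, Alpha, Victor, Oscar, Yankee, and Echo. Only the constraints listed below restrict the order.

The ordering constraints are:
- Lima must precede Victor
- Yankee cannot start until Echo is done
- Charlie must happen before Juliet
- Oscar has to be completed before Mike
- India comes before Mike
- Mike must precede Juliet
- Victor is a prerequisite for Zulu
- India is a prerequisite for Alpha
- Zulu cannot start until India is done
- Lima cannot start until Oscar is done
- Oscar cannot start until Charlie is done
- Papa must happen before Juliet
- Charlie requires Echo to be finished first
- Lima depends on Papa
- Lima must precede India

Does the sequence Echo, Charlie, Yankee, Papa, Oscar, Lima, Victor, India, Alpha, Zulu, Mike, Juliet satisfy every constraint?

Checking each listed constraint against this order: for instance, Charlie is in position 2 and Juliet in position 12, so that constraint holds — and the remaining constraints check out the same way.

Yes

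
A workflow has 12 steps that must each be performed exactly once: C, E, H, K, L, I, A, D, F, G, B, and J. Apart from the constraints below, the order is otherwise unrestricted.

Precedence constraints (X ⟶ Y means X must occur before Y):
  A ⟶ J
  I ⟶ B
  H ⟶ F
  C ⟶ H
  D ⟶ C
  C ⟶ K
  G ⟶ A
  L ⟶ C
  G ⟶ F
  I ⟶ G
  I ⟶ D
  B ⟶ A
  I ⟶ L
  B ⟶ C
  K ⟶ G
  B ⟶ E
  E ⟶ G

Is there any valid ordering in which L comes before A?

Every valid ordering already has L before A (the constraints require it), so in particular at least one does.

Yes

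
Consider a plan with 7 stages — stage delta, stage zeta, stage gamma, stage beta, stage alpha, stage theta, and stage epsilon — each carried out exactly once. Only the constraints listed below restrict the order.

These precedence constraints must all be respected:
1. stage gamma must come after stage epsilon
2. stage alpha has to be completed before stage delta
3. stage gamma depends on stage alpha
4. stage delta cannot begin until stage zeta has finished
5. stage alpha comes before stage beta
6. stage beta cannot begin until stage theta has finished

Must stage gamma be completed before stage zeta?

No chain of constraints connects stage gamma to stage zeta in either direction.
So stage gamma can come before stage zeta or after — it is not forced.

No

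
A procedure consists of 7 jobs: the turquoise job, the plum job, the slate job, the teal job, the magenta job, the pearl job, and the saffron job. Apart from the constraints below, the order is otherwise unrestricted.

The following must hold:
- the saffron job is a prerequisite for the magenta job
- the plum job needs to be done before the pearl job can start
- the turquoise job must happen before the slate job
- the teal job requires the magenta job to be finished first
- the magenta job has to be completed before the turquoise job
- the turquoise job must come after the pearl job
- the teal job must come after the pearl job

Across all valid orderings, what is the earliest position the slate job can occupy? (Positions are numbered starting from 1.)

6

The jobs that are forced before the slate job, directly or transitively, are the turquoise job, the plum job, the magenta job, the pearl job, the saffron job. That's 5 jobs.
With 5 mandatory predecessors, the earliest the slate job can sit is position 5+1 = 6, and placing just those 5 first achieves it.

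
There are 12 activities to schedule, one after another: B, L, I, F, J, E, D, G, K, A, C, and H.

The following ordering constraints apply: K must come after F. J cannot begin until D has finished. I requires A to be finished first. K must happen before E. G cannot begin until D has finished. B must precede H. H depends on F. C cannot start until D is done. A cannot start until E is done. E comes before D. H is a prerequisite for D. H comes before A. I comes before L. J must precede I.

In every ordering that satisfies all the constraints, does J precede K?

There is a chain K → E → D → J, which puts K before J.
So J never precedes K.

No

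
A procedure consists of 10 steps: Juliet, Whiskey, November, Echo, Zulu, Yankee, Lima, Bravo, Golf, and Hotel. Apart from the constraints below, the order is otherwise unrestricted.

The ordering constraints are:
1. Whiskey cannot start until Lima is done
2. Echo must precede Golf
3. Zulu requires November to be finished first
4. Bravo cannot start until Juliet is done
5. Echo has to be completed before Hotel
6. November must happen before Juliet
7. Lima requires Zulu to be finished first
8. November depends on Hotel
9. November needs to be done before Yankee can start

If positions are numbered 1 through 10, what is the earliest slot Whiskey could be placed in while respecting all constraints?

Working backwards through the constraints from Whiskey, its full set of required predecessors is November, Echo, Zulu, Lima, Hotel — 5 of them.
With 5 mandatory predecessors, the earliest Whiskey can sit is position 5+1 = 6, and placing just those 5 first achieves it.

6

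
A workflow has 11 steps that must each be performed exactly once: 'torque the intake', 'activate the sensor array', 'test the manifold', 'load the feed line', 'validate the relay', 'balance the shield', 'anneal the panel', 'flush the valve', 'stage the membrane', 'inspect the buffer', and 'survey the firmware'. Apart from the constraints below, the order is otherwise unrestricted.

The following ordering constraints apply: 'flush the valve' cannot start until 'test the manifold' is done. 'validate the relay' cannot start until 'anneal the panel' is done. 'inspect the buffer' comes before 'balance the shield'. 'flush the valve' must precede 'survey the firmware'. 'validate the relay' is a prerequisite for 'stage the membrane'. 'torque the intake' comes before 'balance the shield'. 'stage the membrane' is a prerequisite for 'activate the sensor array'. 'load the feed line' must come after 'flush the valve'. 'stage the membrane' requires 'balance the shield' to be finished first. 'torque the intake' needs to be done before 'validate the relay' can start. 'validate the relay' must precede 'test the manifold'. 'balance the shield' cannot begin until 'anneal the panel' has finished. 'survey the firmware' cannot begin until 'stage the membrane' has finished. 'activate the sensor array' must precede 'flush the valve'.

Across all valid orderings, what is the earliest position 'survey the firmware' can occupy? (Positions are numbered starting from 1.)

Working backwards through the constraints from 'survey the firmware', its full set of required predecessors is 'torque the intake', 'activate the sensor array', 'test the manifold', 'validate the relay', 'balance the shield', 'anneal the panel', 'flush the valve', 'stage the membrane', 'inspect the buffer' — 9 of them.
So at minimum 9 steps come before 'survey the firmware', putting 'survey the firmware' no earlier than position 10. That position is achievable by scheduling exactly those predecessors first.

10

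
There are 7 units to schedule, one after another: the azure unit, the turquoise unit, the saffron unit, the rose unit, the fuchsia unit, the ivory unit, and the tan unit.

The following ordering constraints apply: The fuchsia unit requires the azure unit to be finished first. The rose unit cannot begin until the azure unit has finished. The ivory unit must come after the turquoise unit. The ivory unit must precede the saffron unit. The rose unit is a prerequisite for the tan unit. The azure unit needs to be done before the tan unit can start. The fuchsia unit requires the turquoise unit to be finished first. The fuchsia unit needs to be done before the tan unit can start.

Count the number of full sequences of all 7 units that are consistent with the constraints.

2 units have no prerequisites (the azure unit, the turquoise unit), so any of them could come first.
Counting all ways to extend the partial order to a total order gives 56.

56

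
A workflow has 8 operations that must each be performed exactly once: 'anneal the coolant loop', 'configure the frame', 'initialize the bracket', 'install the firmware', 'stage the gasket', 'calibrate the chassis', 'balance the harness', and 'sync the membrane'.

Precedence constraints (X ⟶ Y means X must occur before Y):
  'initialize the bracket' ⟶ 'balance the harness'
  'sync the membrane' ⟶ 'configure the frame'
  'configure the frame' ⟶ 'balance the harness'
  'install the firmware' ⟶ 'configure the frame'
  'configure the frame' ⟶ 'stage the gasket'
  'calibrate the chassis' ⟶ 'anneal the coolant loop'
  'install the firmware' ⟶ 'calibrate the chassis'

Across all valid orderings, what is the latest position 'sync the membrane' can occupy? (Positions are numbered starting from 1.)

5

Following every chain forward from 'sync the membrane', the operations that must come later are 'configure the frame', 'stage the gasket', 'balance the harness' — 3 of them.
So at least 3 operations follow 'sync the membrane', putting 'sync the membrane' no later than position 5. That position is achievable by scheduling everything else first.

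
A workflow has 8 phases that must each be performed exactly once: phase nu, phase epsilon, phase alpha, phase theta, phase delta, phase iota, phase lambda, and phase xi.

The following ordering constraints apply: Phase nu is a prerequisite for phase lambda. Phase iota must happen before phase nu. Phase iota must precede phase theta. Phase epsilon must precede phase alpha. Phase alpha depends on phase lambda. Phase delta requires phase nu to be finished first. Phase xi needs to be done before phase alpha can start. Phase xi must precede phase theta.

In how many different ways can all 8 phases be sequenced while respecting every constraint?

350

The phases with no prerequisites are phase epsilon, phase iota, phase xi; any of them can be placed first.
Systematically extending each partial ordering one phase at a time and counting, there are 350 complete orderings.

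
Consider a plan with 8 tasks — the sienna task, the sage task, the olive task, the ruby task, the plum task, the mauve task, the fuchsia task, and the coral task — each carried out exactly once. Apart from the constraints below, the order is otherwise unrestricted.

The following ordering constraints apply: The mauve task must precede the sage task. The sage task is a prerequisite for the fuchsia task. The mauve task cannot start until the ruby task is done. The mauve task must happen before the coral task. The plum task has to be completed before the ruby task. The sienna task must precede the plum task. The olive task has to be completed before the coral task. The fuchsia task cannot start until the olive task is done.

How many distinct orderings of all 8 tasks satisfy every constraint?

17

The tasks with no prerequisites are the sienna task, the olive task; any of them can be placed first.
Counting all ways to extend the partial order to a total order gives 17.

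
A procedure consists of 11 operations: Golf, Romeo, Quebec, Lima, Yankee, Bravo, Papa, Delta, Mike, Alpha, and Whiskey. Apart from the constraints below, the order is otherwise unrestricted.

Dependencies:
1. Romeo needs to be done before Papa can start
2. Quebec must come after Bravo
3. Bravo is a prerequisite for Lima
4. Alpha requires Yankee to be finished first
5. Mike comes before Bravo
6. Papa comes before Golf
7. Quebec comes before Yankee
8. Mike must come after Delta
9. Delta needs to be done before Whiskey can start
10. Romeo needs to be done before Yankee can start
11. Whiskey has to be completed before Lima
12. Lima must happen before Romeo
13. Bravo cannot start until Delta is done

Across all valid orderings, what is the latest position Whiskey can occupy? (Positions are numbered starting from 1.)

The operations that are forced after Whiskey, directly or by a chain of constraints, are Golf, Romeo, Lima, Yankee, Papa, Alpha. That's 6 operations.
With 6 mandatory successors out of 11 operations total, the latest slot for Whiskey is 11−6 = 5, and it's reachable by doing all non-successors before Whiskey.

5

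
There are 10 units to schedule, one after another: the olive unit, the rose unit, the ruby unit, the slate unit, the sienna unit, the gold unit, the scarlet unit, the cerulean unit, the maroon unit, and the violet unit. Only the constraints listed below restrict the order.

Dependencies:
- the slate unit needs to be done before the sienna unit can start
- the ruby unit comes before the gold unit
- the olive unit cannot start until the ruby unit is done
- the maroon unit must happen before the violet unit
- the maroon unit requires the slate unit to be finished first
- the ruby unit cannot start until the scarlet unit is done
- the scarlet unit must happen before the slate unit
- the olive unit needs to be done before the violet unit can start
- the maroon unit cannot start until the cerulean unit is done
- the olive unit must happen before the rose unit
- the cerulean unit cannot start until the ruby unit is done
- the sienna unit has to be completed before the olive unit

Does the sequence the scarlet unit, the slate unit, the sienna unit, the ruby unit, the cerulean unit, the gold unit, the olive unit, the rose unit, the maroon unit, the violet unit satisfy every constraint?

Yes

Every stated constraint is respected: the slate unit sits at position 2, ahead of the maroon unit at position 9, and each of the other listed pairs likewise has the predecessor earlier in the sequence.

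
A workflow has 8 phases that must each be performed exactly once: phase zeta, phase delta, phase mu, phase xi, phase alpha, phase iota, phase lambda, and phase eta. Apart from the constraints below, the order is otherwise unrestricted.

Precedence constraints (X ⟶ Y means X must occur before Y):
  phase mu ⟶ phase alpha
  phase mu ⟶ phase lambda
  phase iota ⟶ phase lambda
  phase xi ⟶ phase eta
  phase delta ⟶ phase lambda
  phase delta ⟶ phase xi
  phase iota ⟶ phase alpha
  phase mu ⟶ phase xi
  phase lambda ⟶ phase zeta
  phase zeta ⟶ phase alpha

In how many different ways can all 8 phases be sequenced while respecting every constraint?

70

The phases with no prerequisites are phase delta, phase mu, phase iota; any of them can be placed first.
Systematically extending each partial ordering one phase at a time and counting, there are 70 complete orderings.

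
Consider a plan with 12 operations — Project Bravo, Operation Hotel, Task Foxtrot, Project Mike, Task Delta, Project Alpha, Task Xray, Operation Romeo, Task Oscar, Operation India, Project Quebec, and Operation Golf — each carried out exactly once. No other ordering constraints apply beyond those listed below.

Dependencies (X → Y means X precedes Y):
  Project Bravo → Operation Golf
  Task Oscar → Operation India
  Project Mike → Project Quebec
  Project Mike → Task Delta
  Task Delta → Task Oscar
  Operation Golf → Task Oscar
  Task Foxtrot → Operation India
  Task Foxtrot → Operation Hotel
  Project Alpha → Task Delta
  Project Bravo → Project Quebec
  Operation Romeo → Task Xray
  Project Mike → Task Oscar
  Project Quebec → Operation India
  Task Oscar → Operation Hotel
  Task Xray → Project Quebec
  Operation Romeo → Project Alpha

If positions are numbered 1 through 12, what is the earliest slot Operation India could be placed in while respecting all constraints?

The operations that are forced before Operation India, directly or transitively, are Project Bravo, Task Foxtrot, Project Mike, Task Delta, Project Alpha, Task Xray, Operation Romeo, Task Oscar, Project Quebec, Operation Golf. That's 10 operations.
With 10 mandatory predecessors, the earliest Operation India can sit is position 10+1 = 11, and placing just those 10 first achieves it.

11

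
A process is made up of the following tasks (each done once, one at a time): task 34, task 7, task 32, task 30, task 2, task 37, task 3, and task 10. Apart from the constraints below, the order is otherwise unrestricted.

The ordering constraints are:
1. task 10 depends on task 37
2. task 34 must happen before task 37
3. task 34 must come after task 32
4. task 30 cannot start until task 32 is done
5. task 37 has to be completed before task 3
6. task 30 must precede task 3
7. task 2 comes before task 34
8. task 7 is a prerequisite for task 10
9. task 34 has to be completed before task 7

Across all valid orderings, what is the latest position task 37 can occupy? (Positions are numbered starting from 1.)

Following every chain forward from task 37, the tasks that must come later are task 3, task 10 — 2 of them.
So at least 2 tasks follow task 37, putting task 37 no later than position 6. That position is achievable by scheduling everything else first.

6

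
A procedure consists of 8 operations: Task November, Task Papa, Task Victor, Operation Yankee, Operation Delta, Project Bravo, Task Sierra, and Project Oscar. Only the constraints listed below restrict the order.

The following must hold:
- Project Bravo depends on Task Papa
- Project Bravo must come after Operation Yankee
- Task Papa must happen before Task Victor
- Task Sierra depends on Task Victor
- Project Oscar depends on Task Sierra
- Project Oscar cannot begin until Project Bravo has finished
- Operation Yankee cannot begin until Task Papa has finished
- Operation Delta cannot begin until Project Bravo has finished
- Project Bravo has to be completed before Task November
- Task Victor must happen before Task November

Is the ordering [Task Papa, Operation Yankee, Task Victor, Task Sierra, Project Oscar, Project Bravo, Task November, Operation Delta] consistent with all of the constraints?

Here Project Bravo comes after Project Oscar.
That contradicts the constraint that Project Bravo must precede Project Oscar.

No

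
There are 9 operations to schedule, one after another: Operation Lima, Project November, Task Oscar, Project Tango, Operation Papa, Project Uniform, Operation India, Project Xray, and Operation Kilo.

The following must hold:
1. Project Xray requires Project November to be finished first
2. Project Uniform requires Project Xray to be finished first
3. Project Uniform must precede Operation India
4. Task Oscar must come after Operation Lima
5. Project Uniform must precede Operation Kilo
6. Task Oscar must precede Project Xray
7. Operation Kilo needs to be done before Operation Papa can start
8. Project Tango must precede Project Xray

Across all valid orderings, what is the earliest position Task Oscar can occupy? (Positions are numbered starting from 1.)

Working backwards through the constraints from Task Oscar, its only required predecessor is Operation Lima.
So at minimum 1 operation comes before Task Oscar, putting Task Oscar no earlier than position 2. That position is achievable by scheduling exactly that predecessor first.

2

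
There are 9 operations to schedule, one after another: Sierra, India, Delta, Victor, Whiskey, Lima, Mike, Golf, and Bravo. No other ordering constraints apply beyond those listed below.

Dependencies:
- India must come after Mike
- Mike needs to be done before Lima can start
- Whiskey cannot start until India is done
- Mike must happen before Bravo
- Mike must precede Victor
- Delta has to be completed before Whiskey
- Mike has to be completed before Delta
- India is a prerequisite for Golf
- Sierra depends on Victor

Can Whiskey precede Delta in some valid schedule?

No

There is a dependency chain Delta → Whiskey, so Whiskey always comes after Delta.
Hence Whiskey can never be scheduled before Delta.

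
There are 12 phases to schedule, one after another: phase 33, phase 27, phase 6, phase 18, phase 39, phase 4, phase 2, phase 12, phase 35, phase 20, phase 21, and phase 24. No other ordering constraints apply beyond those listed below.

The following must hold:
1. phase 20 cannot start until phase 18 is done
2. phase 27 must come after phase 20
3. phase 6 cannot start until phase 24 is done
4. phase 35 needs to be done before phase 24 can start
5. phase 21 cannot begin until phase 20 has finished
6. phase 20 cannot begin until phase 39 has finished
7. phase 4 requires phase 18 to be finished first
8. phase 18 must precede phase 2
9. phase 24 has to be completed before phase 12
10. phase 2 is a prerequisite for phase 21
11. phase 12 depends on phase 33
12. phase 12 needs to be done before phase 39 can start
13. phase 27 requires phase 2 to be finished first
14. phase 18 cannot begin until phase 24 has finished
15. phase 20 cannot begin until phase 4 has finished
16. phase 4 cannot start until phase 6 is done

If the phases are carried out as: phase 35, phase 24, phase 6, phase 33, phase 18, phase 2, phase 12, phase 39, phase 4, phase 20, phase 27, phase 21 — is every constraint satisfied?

Checking each listed constraint against this order: for instance, phase 6 is in position 3 and phase 4 in position 9, so that constraint holds — and the remaining constraints check out the same way.

Yes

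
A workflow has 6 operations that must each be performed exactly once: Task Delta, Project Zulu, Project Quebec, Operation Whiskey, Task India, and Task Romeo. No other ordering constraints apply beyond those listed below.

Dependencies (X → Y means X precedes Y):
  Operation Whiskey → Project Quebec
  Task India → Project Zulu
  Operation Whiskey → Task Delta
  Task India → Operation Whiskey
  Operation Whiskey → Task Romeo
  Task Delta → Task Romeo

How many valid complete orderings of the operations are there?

Task India is the only operation with nothing required before it, so every ordering starts there.
Systematically extending each partial ordering one operation at a time and counting, there are 15 complete orderings.

15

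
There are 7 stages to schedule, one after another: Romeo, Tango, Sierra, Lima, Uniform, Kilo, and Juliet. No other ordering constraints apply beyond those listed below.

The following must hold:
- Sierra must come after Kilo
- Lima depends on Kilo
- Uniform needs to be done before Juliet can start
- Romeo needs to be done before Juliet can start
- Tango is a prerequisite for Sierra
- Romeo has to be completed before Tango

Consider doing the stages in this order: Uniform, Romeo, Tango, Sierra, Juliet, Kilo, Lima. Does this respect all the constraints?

No

Here Kilo comes after Sierra.
Since Kilo is required before Sierra, the ordering is invalid.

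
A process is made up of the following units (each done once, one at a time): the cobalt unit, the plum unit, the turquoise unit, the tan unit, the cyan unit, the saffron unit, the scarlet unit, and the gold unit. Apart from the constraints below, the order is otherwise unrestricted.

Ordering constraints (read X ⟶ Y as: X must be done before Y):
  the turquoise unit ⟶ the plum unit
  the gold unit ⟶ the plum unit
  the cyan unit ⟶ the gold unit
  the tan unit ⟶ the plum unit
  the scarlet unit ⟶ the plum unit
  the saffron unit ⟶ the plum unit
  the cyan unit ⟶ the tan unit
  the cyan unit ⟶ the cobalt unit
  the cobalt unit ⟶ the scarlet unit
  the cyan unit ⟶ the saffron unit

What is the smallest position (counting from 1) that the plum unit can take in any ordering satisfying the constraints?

8

Working backwards through the constraints from the plum unit, its full set of required predecessors is the cobalt unit, the turquoise unit, the tan unit, the cyan unit, the saffron unit, the scarlet unit, the gold unit — 7 of them.
With 7 mandatory predecessors, the earliest the plum unit can sit is position 7+1 = 8, and placing just those 7 first achieves it.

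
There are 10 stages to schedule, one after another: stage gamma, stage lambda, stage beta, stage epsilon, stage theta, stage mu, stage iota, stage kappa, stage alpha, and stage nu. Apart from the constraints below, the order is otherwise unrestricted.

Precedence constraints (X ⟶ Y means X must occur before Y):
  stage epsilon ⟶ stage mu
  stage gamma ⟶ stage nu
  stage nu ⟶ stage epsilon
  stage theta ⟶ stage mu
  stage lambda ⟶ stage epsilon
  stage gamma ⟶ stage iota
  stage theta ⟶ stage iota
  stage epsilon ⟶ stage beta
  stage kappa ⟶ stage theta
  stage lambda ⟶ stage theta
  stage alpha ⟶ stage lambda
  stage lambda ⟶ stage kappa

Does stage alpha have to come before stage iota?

Yes

Chaining the stated constraints: stage alpha → stage lambda → stage theta → stage iota.
That forces stage alpha before stage iota in every valid schedule.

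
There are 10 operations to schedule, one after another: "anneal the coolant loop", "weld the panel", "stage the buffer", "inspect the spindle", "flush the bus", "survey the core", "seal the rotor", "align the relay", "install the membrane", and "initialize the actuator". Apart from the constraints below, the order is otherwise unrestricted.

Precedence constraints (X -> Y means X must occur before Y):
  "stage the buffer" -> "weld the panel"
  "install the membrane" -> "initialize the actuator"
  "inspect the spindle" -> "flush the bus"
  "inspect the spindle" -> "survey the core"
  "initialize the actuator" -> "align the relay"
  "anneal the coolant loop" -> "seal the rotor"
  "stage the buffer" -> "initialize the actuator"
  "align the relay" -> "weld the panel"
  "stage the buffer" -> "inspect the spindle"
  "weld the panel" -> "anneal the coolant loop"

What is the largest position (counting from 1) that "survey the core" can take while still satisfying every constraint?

10

Nothing depends on "survey the core", so it can be the final operation, position 10.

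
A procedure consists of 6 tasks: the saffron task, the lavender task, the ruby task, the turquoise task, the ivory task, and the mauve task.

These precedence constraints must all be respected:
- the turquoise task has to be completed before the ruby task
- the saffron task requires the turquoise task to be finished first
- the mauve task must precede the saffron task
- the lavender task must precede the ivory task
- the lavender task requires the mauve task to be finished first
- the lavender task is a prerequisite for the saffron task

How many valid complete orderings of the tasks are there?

26

The tasks with no prerequisites are the turquoise task, the mauve task; any of them can be placed first.
Counting all ways to extend the partial order to a total order gives 26.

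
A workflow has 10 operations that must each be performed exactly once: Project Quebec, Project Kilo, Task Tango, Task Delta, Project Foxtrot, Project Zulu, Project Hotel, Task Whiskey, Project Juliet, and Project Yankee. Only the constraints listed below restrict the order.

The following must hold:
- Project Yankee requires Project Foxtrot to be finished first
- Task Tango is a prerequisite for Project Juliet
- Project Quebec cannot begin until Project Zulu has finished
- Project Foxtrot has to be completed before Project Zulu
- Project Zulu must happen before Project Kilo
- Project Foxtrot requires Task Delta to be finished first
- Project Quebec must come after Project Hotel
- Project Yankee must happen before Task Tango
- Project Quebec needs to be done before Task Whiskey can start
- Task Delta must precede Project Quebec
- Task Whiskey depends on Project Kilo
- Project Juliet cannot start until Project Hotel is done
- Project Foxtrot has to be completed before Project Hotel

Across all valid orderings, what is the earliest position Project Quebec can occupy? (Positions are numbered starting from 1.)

The operations that are forced before Project Quebec, directly or transitively, are Task Delta, Project Foxtrot, Project Zulu, Project Hotel. That's 4 operations.
With 4 mandatory predecessors, the earliest Project Quebec can sit is position 4+1 = 5, and placing just those 4 first achieves it.

5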